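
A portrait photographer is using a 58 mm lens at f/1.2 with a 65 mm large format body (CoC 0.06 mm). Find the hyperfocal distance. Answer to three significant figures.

46.8 m

Hyperfocal distance H = f²/(N·c) + f = 58²/(1.2 × 0.06) + 58 = 3364/0.072 + 58 ≈ 46780.2 mm ≈ 46.8 m.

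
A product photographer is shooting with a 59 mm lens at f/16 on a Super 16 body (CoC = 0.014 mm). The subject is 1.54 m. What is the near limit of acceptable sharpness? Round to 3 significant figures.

1.41 m

Hyperfocal distance H = f²/(N·c) + f = 59²/(16 × 0.014) + 59 = 3481/0.224 + 59 ≈ 15599.2 mm ≈ 15.60 m.
Near limit Dn = s·(H − f)/(H + s − 2f) = 1540 × (15599.2 − 59) / (15599.2 + 1540 − 2 × 59) = 1540 × 15540.2 / 17021.2 ≈ 1406.0 mm ≈ 1.41 m.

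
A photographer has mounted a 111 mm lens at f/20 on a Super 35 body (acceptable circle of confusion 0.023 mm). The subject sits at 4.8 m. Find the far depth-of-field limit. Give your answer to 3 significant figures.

5.82 m

Hyperfocal distance H = f²/(N·c) + f = 111²/(20 × 0.023) + 111 = 12321/0.46 + 111 ≈ 26895.8 mm ≈ 26.90 m.
Far limit Df = s·(H − f)/(H − s) = 4800 × (26895.8 − 111) / (26895.8 − 4800) = 4800 × 26784.8 / 22095.8 ≈ 5818.6 mm ≈ 5.82 m.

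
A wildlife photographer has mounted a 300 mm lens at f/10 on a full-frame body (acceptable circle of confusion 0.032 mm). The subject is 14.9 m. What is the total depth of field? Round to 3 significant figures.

1.55 m

Hyperfocal distance H = f²/(N·c) + f = 300²/(10 × 0.032) + 300 = 90000/0.32 + 300 ≈ 281550.0 mm ≈ 281.6 m.
Near limit Dn = s·(H − f)/(H + s − 2f) = 14900 × (281550.0 − 300) / (281550.0 + 14900 − 2 × 300) = 14900 × 281250.0 / 295850.0 ≈ 14164.7 mm.
Far limit Df = s·(H − f)/(H − s) = 14900 × (281550.0 − 300) / (281550.0 − 14900) = 14900 × 281250.0 / 266650.0 ≈ 15715.8 mm.
Depth of field = Df − Dn = 15715.8 − 14164.7 ≈ 1551.1 mm ≈ 1.55 m.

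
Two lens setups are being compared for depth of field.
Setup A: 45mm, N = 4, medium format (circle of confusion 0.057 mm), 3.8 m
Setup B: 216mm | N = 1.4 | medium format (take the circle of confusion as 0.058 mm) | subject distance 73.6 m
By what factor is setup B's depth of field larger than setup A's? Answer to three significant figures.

Setup A: H = 45²/(4×0.057) + 45 ≈ 8926.6 mm; DoF = Df − Dn = 6583.3 − 2670.8 ≈ 3912.5 mm.
Setup B: H = 216²/(1.4×0.058) + 216 ≈ 574797.3 mm; DoF = Df − Dn = 84376 − 65265 ≈ 19111 mm.
Ratio = 19111 / 3912.5 ≈ 4.88.

4.88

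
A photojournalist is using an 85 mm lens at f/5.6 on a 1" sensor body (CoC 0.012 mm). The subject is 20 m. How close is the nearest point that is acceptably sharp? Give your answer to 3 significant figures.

Hyperfocal distance H = f²/(N·c) + f = 85²/(5.6 × 0.012) + 85 = 7225/0.0672 + 85 ≈ 107599.9 mm ≈ 107.6 m.
Near limit Dn = s·(H − f)/(H + s − 2f) = 20000 × (107599.9 − 85) / (107599.9 + 20000 − 2 × 85) = 20000 × 107514.9 / 127429.9 ≈ 16874 mm ≈ 16.9 m.

16.9 m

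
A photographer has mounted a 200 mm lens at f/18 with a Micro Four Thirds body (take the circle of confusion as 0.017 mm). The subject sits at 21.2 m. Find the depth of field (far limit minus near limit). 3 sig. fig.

6.99 m

Hyperfocal distance H = f²/(N·c) + f = 200²/(18 × 0.017) + 200 = 40000/0.306 + 200 ≈ 130919.0 mm ≈ 130.9 m.
Near limit Dn = s·(H − f)/(H + s − 2f) = 21200 × (130919.0 − 200) / (130919.0 + 21200 − 2 × 200) = 21200 × 130719.0 / 151719.0 ≈ 18265.6 mm.
Far limit Df = s·(H − f)/(H − s) = 21200 × (130919.0 − 200) / (130919.0 − 21200) = 21200 × 130719.0 / 109719.0 ≈ 25257.6 mm.
Depth of field = Df − Dn = 25257.6 − 18265.6 ≈ 6992.0 mm ≈ 6.99 m.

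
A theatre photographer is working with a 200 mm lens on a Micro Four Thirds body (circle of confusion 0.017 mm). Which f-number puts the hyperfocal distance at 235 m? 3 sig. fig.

Rearrange H = f²/(N·c) + f for N: N = f² / ((H − f)·c).
N = 200² / ((235000 − 200) × 0.017) = 40000 / 3992 ≈ 10.

f/10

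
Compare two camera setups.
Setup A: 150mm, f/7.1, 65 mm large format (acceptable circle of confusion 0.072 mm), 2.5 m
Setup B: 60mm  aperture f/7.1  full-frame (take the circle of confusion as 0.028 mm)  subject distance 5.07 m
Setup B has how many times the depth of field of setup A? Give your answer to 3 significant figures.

11.3

Setup A: H = 150²/(7.1×0.072) + 150 ≈ 44164.1 mm; DoF = Df − Dn = 2641.01 − 2373.29 ≈ 267.72 mm.
Setup B: H = 60²/(7.1×0.028) + 60 ≈ 18168.7 mm; DoF = Df − Dn = 7009.2 − 3971.3 ≈ 3037.9 mm.
Ratio = 3037.9 / 267.72 ≈ 11.3.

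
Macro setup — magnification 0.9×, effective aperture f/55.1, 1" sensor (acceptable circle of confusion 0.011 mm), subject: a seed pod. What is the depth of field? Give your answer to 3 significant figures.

1.50 mm

At magnification m, DoF ≈ 2·N_eff·c/m² = 2 × 55.1 × 0.011 / 0.9² = 1.212 / 0.81 ≈ 1.5 mm.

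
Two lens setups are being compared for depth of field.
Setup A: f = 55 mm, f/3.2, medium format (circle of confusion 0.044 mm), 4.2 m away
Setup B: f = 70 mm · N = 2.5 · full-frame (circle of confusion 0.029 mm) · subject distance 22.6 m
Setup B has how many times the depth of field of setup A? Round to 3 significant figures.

Setup A: H = 55²/(3.2×0.044) + 55 ≈ 21539.4 mm; DoF = Df − Dn = 5204.0 − 3520.7 ≈ 1683.3 mm.
Setup B: H = 70²/(2.5×0.029) + 70 ≈ 67656.2 mm; DoF = Df − Dn = 33901 − 16950 ≈ 16951 mm.
Ratio = 16951 / 1683.3 ≈ 10.1.

10.1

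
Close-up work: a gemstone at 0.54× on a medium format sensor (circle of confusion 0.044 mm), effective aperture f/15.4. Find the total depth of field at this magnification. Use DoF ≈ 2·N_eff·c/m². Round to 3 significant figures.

4.65 mm

At magnification m, DoF ≈ 2·N_eff·c/m² = 2 × 15.4 × 0.044 / 0.54² = 1.355 / 0.2916 ≈ 4.65 mm.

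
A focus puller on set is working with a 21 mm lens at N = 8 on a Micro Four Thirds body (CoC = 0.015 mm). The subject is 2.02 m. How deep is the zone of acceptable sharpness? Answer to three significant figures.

Hyperfocal distance H = f²/(N·c) + f = 21²/(8 × 0.015) + 21 = 441/0.12 + 21 ≈ 3696.0 mm ≈ 3.696 m.
Near limit Dn = s·(H − f)/(H + s − 2f) = 2020 × (3696.0 − 21) / (3696.0 + 2020 − 2 × 21) = 2020 × 3675.0 / 5674.0 ≈ 1308.3 mm.
Far limit Df = s·(H − f)/(H − s) = 2020 × (3696.0 − 21) / (3696.0 − 2020) = 2020 × 3675.0 / 1676.0 ≈ 4429.3 mm.
Depth of field = Df − Dn = 4429.3 − 1308.3 ≈ 3121.0 mm ≈ 3.12 m.

3.12 m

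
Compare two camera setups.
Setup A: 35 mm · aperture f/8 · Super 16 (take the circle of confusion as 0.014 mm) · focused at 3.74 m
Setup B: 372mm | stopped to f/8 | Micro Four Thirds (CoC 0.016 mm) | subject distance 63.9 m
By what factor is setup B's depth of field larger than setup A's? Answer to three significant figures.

2.63

Setup A: H = 35²/(8×0.014) + 35 ≈ 10972.5 mm; DoF = Df − Dn = 5655.9 − 2793.7 ≈ 2862.2 mm.
Setup B: H = 372²/(8×0.016) + 372 ≈ 1081497.0 mm; DoF = Df − Dn = 67889.2 − 60353.6 ≈ 7535.6 mm.
Ratio = 7535.6 / 2862.2 ≈ 2.63.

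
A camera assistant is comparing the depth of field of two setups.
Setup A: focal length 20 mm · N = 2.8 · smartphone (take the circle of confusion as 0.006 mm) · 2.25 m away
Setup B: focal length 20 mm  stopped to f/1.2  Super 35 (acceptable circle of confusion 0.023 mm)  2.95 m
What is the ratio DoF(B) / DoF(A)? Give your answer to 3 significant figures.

2.92

Setup A: H = 20²/(2.8×0.006) + 20 ≈ 23829.5 mm; DoF = Df − Dn = 2482.51 − 2057.31 ≈ 425.20 mm.
Setup B: H = 20²/(1.2×0.023) + 20 ≈ 14512.8 mm; DoF = Df − Dn = 3697.5 − 2453.9 ≈ 1243.6 mm.
Ratio = 1243.6 / 425.20 ≈ 2.92.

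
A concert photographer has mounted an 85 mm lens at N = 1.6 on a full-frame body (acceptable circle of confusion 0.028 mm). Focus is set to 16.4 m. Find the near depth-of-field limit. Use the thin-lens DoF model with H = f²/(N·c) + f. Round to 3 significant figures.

Hyperfocal distance H = f²/(N·c) + f = 85²/(1.6 × 0.028) + 85 = 7225/0.0448 + 85 ≈ 161357.3 mm ≈ 161.4 m.
Near limit Dn = s·(H − f)/(H + s − 2f) = 16400 × (161357.3 − 85) / (161357.3 + 16400 − 2 × 85) = 16400 × 161272.3 / 177587.3 ≈ 14893 mm ≈ 14.9 m.

14.9 m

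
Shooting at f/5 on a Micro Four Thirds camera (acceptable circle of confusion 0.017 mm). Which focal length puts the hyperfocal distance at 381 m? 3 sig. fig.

180 mm

From H = f²/(N·c) + f, with f ≪ H: f ≈ √(H·N·c) = √(381000 × 5 × 0.017) = √32385 ≈ 180.0 mm.
The +f correction barely moves this — solving exactly, f² + N·c·f − N·c·H = 0 ⇒ f = (−N·c + √((N·c)² + 4·N·c·H))/2 = (−0.085 + √129540)/2 ≈ 179.92 mm, so f ≈ 180 mm.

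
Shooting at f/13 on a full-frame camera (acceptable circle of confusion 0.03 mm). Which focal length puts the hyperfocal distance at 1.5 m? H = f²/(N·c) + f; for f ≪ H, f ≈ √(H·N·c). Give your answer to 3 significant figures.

From H = f²/(N·c) + f, with f ≪ H: f ≈ √(H·N·c) = √(1500 × 13 × 0.03) = √585.00 ≈ 24.19 mm.
Exact: f² + N·c·f − N·c·H = 0 ⇒ f = (−N·c + √((N·c)² + 4·N·c·H))/2 = (−0.39 + √2340.2)/2 ≈ 23.993 mm ≈ 24.0 mm.

24.0 mm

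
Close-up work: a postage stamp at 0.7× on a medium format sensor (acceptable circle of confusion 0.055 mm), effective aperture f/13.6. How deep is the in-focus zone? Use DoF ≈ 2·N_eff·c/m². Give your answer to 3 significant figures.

At magnification m, DoF ≈ 2·N_eff·c/m² = 2 × 13.6 × 0.055 / 0.7² = 1.496 / 0.49 ≈ 3.05 mm.

3.05 mm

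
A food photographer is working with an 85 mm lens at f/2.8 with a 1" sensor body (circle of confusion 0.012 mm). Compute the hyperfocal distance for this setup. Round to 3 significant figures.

Hyperfocal distance H = f²/(N·c) + f = 85²/(2.8 × 0.012) + 85 = 7225/0.0336 + 85 ≈ 215114.8 mm ≈ 215 m.

215 m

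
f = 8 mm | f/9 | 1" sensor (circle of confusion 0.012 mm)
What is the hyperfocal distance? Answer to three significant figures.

Hyperfocal distance H = f²/(N·c) + f = 8²/(9 × 0.012) + 8 = 64/0.108 + 8 ≈ 600.6 mm ≈ 0.601 m.

0.601 m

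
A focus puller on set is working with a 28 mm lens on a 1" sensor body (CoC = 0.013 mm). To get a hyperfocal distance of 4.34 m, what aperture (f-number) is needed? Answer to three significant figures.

Rearrange H = f²/(N·c) + f for N: N = f² / ((H − f)·c).
N = 28² / ((4340 − 28) × 0.013) = 784 / 56.06 ≈ 14.

f/14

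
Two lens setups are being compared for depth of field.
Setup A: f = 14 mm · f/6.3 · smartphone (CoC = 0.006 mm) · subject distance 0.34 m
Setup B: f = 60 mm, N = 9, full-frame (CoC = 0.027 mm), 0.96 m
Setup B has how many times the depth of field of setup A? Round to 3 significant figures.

2.73

Setup A: H = 14²/(6.3×0.006) + 14 ≈ 5199.2 mm; DoF = Df − Dn = 362.810 − 319.888 ≈ 42.922 mm.
Setup B: H = 60²/(9×0.027) + 60 ≈ 14874.8 mm; DoF = Df − Dn = 1022.09 − 905.02 ≈ 117.07 mm.
Ratio = 117.07 / 42.922 ≈ 2.73.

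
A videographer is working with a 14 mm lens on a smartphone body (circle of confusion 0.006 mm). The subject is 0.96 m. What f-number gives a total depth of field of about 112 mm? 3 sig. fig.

f/2.01

Write h = H − f = f²/(N·c). The thin-lens limits are Dn = s·h/(h + (s−f)) and Df = s·h/(h − (s−f)), so DoF = Df − Dn = 2·s·(s−f)·h / (h² − (s−f)²).
That is a quadratic in h: DoF·h² − 2·s·(s−f)·h − DoF·(s−f)² = 0 ⇒ h = (s−f)·(s + √(s² + DoF²)) / DoF = 946 × (960 + √(960² + 112²)) / 112 = 946 × (960 + 966.511) / 112 ≈ 16272 mm.
Then N = f²/(c·h) = 14² / (0.006 × 16272) = 196 / 97.633 ≈ 2.01.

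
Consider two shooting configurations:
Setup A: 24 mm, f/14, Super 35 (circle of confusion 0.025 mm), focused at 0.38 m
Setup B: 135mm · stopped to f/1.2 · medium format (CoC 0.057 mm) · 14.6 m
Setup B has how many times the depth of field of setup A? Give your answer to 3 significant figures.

Setup A: H = 24²/(14×0.025) + 24 ≈ 1669.7 mm; DoF = Df − Dn = 484.89 − 312.42 ≈ 172.47 mm.
Setup B: H = 135²/(1.2×0.057) + 135 ≈ 266582.4 mm; DoF = Df − Dn = 15438.1 − 13848.2 ≈ 1589.9 mm.
Ratio = 1589.9 / 172.47 ≈ 9.22.

9.22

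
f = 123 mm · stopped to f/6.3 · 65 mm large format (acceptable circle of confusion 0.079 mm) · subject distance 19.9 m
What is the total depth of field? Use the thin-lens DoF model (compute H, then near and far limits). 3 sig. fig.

44.9 m

Hyperfocal distance H = f²/(N·c) + f = 123²/(6.3 × 0.079) + 123 = 15129/0.4977 + 123 ≈ 30520.8 mm ≈ 30.52 m.
Near limit Dn = s·(H − f)/(H + s − 2f) = 19900 × (30520.8 − 123) / (30520.8 + 19900 − 2 × 123) = 19900 × 30397.8 / 50174.8 ≈ 12056 mm.
Far limit Df = s·(H − f)/(H − s) = 19900 × (30520.8 − 123) / (30520.8 − 19900) = 19900 × 30397.8 / 10620.8 ≈ 56956 mm.
Depth of field = Df − Dn = 56956 − 12056 ≈ 44900 mm ≈ 44.9 m.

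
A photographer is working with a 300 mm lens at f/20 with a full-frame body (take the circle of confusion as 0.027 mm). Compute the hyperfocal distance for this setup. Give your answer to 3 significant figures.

167 m

Hyperfocal distance H = f²/(N·c) + f = 300²/(20 × 0.027) + 300 = 90000/0.54 + 300 ≈ 166966.7 mm ≈ 167 m.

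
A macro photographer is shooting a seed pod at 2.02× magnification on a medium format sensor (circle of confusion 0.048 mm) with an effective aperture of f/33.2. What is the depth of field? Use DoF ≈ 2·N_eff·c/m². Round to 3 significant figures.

0.781 mm

At magnification m, DoF ≈ 2·N_eff·c/m² = 2 × 33.2 × 0.048 / 2.02² = 3.187 / 4.08 ≈ 0.781 mm.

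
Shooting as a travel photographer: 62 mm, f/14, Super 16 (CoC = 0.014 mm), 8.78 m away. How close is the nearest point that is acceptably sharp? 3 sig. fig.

Hyperfocal distance H = f²/(N·c) + f = 62²/(14 × 0.014) + 62 = 3844/0.196 + 62 ≈ 19674.2 mm ≈ 19.67 m.
Near limit Dn = s·(H − f)/(H + s − 2f) = 8780 × (19674.2 − 62) / (19674.2 + 8780 − 2 × 62) = 8780 × 19612.2 / 28330.2 ≈ 6078.2 mm ≈ 6.08 m.

6.08 m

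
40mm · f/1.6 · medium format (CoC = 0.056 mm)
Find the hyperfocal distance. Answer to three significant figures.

17.9 m

Hyperfocal distance H = f²/(N·c) + f = 40²/(1.6 × 0.056) + 40 = 1600/0.0896 + 40 ≈ 17897.1 mm ≈ 17.9 m.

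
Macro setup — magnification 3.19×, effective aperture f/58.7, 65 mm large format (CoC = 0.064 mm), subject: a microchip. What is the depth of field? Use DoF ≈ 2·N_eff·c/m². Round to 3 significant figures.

0.738 mm

At magnification m, DoF ≈ 2·N_eff·c/m² = 2 × 58.7 × 0.064 / 3.19² = 7.514 / 10.18 ≈ 0.738 mm.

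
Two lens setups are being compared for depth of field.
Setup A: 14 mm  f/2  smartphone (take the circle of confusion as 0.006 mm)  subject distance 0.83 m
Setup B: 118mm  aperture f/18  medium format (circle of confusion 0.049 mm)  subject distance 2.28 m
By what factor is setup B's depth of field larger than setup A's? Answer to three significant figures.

7.65

Setup A: H = 14²/(2×0.006) + 14 ≈ 16347.3 mm; DoF = Df − Dn = 873.647 − 790.507 ≈ 83.140 mm.
Setup B: H = 118²/(18×0.049) + 118 ≈ 15904.8 mm; DoF = Df − Dn = 2641.79 − 2005.37 ≈ 636.42 mm.
Ratio = 636.42 / 83.140 ≈ 7.65.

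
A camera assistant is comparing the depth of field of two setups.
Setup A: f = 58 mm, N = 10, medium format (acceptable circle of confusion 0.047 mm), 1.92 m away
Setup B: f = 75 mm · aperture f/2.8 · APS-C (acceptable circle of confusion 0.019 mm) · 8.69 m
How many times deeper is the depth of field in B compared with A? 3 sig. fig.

1.33

Setup A: H = 58²/(10×0.047) + 58 ≈ 7215.4 mm; DoF = Df − Dn = 2595.1 − 1523.6 ≈ 1071.5 mm.
Setup B: H = 75²/(2.8×0.019) + 75 ≈ 105808.1 mm; DoF = Df − Dn = 9460.9 − 8035.3 ≈ 1425.6 mm.
Ratio = 1425.6 / 1071.5 ≈ 1.33.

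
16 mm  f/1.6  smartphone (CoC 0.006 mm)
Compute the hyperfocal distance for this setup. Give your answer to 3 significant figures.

Hyperfocal distance H = f²/(N·c) + f = 16²/(1.6 × 0.006) + 16 = 256/0.0096 + 16 ≈ 26682.7 mm ≈ 26.7 m.

26.7 m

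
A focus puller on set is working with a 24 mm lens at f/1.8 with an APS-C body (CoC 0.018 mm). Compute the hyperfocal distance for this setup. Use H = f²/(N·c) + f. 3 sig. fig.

Hyperfocal distance H = f²/(N·c) + f = 24²/(1.8 × 0.018) + 24 = 576/0.0324 + 24 ≈ 17801.8 mm ≈ 17.8 m.

17.8 m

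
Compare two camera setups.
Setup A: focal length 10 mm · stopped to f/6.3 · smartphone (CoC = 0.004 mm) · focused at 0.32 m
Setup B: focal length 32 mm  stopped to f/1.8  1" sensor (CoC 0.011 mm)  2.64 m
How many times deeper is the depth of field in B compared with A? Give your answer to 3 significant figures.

5.31

Setup A: H = 10²/(6.3×0.004) + 10 ≈ 3978.3 mm; DoF = Df − Dn = 347.117 − 296.813 ≈ 50.304 mm.
Setup B: H = 32²/(1.8×0.011) + 32 ≈ 51749.2 mm; DoF = Df − Dn = 2780.20 − 2513.26 ≈ 266.94 mm.
Ratio = 266.94 / 50.304 ≈ 5.31.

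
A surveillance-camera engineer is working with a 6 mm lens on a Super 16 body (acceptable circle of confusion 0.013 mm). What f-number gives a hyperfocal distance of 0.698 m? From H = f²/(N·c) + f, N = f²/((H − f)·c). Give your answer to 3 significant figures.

f/4

Rearrange H = f²/(N·c) + f for N: N = f² / ((H − f)·c).
N = 6² / ((698 − 6) × 0.013) = 36 / 8.996 ≈ 4.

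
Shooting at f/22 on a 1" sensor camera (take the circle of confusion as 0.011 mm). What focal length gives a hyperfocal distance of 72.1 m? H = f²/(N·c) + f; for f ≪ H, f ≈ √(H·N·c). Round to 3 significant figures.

132 mm

From H = f²/(N·c) + f, with f ≪ H: f ≈ √(H·N·c) = √(72100 × 22 × 0.011) = √17448 ≈ 132.1 mm.
The +f correction barely moves this — solving exactly, f² + N·c·f − N·c·H = 0 ⇒ f = (−N·c + √((N·c)² + 4·N·c·H))/2 = (−0.242 + √69793)/2 ≈ 131.97 mm, so f ≈ 132 mm.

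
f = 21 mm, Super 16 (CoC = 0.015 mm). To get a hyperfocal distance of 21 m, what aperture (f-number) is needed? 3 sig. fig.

Rearrange H = f²/(N·c) + f for N: N = f² / ((H − f)·c).
N = 21² / ((21000 − 21) × 0.015) = 441 / 314.7 ≈ 1.40.

f/1.40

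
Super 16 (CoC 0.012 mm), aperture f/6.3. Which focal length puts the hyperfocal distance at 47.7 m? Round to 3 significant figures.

60.0 mm

From H = f²/(N·c) + f, with f ≪ H: f ≈ √(H·N·c) = √(47700 × 6.3 × 0.012) = √3606.1 ≈ 60.05 mm.
Exact: f² + N·c·f − N·c·H = 0 ⇒ f = (−N·c + √((N·c)² + 4·N·c·H))/2 = (−0.0756 + √14424)/2 ≈ 60.013 mm ≈ 60.0 mm.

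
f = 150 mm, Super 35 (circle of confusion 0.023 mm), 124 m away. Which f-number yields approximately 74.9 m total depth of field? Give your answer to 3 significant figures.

f/2.20

Write h = H − f = f²/(N·c). The thin-lens limits are Dn = s·h/(h + (s−f)) and Df = s·h/(h − (s−f)), so DoF = Df − Dn = 2·s·(s−f)·h / (h² − (s−f)²).
That is a quadratic in h: DoF·h² − 2·s·(s−f)·h − DoF·(s−f)² = 0 ⇒ h = (s−f)·(s + √(s² + DoF²)) / DoF = 123850 × (124000 + √(124000² + 74900²)) / 74900 = 123850 × (124000 + 144865) / 74900 ≈ 444579 mm.
Then N = f²/(c·h) = 150² / (0.023 × 444579) = 22500 / 10225 ≈ 2.20.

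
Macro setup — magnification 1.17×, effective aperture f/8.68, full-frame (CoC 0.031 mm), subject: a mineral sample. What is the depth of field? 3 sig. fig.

At magnification m, DoF ≈ 2·N_eff·c/m² = 2 × 8.68 × 0.031 / 1.17² = 0.5382 / 1.369 ≈ 0.393 mm.

0.393 mm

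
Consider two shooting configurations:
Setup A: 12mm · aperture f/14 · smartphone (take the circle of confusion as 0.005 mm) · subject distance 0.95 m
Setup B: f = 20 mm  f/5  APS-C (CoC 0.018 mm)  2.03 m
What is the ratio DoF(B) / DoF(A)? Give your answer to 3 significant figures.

2.11

Setup A: H = 12²/(14×0.005) + 12 ≈ 2069.1 mm; DoF = Df − Dn = 1746.2 − 652.5 ≈ 1093.7 mm.
Setup B: H = 20²/(5×0.018) + 20 ≈ 4464.4 mm; DoF = Df − Dn = 3706.1 − 1397.8 ≈ 2308.3 mm.
Ratio = 2308.3 / 1093.7 ≈ 2.11.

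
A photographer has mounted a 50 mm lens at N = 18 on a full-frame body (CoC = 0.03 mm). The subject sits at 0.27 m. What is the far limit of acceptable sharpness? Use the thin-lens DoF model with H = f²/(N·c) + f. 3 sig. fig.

283 mm

Hyperfocal distance H = f²/(N·c) + f = 50²/(18 × 0.03) + 50 = 2500/0.54 + 50 ≈ 4679.6 mm ≈ 4.680 m.
Far limit Df = s·(H − f)/(H − s) = 270 × (4679.6 − 50) / (4679.6 − 270) = 270 × 4629.6 / 4409.6 ≈ 283.47 mm.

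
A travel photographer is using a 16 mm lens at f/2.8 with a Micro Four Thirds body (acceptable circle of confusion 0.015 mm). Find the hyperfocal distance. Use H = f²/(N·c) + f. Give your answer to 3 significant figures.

Hyperfocal distance H = f²/(N·c) + f = 16²/(2.8 × 0.015) + 16 = 256/0.042 + 16 ≈ 6111.2 mm ≈ 6.11 m.

6.11 m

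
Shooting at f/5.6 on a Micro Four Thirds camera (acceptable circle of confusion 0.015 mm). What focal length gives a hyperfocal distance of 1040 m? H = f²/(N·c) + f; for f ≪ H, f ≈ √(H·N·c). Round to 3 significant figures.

296 mm

From H = f²/(N·c) + f, with f ≪ H: f ≈ √(H·N·c) = √(1040000 × 5.6 × 0.015) = √87360 ≈ 295.6 mm.
The +f correction barely moves this — solving exactly, f² + N·c·f − N·c·H = 0 ⇒ f = (−N·c + √((N·c)² + 4·N·c·H))/2 = (−0.084 + √349440)/2 ≈ 295.53 mm, so f ≈ 296 mm.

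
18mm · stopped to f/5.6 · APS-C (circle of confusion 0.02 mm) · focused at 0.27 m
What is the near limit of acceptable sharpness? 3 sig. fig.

248 mm

Hyperfocal distance H = f²/(N·c) + f = 18²/(5.6 × 0.02) + 18 = 324/0.112 + 18 ≈ 2910.9 mm ≈ 2.911 m.
Near limit Dn = s·(H − f)/(H + s − 2f) = 270 × (2910.9 − 18) / (2910.9 + 270 − 2 × 18) = 270 × 2892.9 / 3144.9 ≈ 248.36 mm.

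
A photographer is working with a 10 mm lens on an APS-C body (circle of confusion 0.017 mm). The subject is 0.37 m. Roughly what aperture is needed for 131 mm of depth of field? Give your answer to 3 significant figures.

f/2.81

Write h = H − f = f²/(N·c). The thin-lens limits are Dn = s·h/(h + (s−f)) and Df = s·h/(h − (s−f)), so DoF = Df − Dn = 2·s·(s−f)·h / (h² − (s−f)²).
That is a quadratic in h: DoF·h² − 2·s·(s−f)·h − DoF·(s−f)² = 0 ⇒ h = (s−f)·(s + √(s² + DoF²)) / DoF = 360 × (370 + √(370² + 131²)) / 131 = 360 × (370 + 392.506) / 131 ≈ 2095.4 mm.
Then N = f²/(c·h) = 10² / (0.017 × 2095.4) = 100 / 35.622 ≈ 2.81.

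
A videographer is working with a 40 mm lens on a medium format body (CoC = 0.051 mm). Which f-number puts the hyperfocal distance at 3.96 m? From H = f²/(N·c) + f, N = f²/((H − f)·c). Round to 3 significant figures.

Rearrange H = f²/(N·c) + f for N: N = f² / ((H − f)·c).
N = 40² / ((3960 − 40) × 0.051) = 1600 / 199.9 ≈ 8.

f/8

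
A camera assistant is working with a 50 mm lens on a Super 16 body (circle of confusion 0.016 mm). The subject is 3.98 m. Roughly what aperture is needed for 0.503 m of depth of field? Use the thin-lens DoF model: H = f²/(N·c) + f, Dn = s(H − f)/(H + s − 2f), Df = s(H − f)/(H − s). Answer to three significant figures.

Write h = H − f = f²/(N·c). The thin-lens limits are Dn = s·h/(h + (s−f)) and Df = s·h/(h − (s−f)), so DoF = Df − Dn = 2·s·(s−f)·h / (h² − (s−f)²).
That is a quadratic in h: DoF·h² − 2·s·(s−f)·h − DoF·(s−f)² = 0 ⇒ h = (s−f)·(s + √(s² + DoF²)) / DoF = 3930 × (3980 + √(3980² + 503²)) / 503 = 3930 × (3980 + 4011.66) / 503 ≈ 62440 mm.
Then N = f²/(c·h) = 50² / (0.016 × 62440) = 2500 / 999.04 ≈ 2.50.

f/2.50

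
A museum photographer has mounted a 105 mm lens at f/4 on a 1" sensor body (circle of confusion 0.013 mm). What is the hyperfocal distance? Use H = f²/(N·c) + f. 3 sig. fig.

Hyperfocal distance H = f²/(N·c) + f = 105²/(4 × 0.013) + 105 = 11025/0.052 + 105 ≈ 212124.2 mm ≈ 212 m.

212 m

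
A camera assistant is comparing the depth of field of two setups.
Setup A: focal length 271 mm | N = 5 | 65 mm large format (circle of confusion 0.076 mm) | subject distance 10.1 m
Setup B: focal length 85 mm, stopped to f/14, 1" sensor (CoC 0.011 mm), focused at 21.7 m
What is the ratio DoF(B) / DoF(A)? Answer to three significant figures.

Setup A: H = 271²/(5×0.076) + 271 ≈ 193536.8 mm; DoF = Df − Dn = 10641.2 − 9611.2 ≈ 1030.0 mm.
Setup B: H = 85²/(14×0.011) + 85 ≈ 47000.6 mm; DoF = Df − Dn = 40239 − 14856 ≈ 25383 mm.
Ratio = 25383 / 1030.0 ≈ 24.6.

24.6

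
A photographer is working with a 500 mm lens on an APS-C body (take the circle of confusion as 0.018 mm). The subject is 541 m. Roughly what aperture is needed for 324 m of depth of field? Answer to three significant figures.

Write h = H − f = f²/(N·c). The thin-lens limits are Dn = s·h/(h + (s−f)) and Df = s·h/(h − (s−f)), so DoF = Df − Dn = 2·s·(s−f)·h / (h² − (s−f)²).
That is a quadratic in h: DoF·h² − 2·s·(s−f)·h − DoF·(s−f)² = 0 ⇒ h = (s−f)·(s + √(s² + DoF²)) / DoF = 540500 × (541000 + √(541000² + 324000²)) / 324000 = 540500 × (541000 + 630601) / 324000 ≈ 1954476 mm.
Then N = f²/(c·h) = 500² / (0.018 × 1954476) = 250000 / 35181 ≈ 7.11.

f/7.11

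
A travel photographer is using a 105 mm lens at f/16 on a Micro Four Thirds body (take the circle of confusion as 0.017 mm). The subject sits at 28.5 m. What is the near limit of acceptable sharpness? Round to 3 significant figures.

Hyperfocal distance H = f²/(N·c) + f = 105²/(16 × 0.017) + 105 = 11025/0.272 + 105 ≈ 40638.1 mm ≈ 40.64 m.
Near limit Dn = s·(H − f)/(H + s − 2f) = 28500 × (40638.1 − 105) / (40638.1 + 28500 − 2 × 105) = 28500 × 40533.1 / 68928.1 ≈ 16759 mm ≈ 16.8 m.

16.8 m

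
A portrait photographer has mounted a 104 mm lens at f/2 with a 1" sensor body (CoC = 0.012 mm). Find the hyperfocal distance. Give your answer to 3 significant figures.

451 m

Hyperfocal distance H = f²/(N·c) + f = 104²/(2 × 0.012) + 104 = 10816/0.024 + 104 ≈ 450770.7 mm ≈ 451 m.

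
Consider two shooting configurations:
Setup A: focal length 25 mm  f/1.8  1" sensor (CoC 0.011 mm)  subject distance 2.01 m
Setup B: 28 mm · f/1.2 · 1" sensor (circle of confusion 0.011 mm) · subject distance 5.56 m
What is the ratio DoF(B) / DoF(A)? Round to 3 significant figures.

Setup A: H = 25²/(1.8×0.011) + 25 ≈ 31590.7 mm; DoF = Df − Dn = 2144.88 − 1891.08 ≈ 253.80 mm.
Setup B: H = 28²/(1.2×0.011) + 28 ≈ 59421.9 mm; DoF = Df − Dn = 6131.1 − 5086.3 ≈ 1044.8 mm.
Ratio = 1044.8 / 253.80 ≈ 4.12.

4.12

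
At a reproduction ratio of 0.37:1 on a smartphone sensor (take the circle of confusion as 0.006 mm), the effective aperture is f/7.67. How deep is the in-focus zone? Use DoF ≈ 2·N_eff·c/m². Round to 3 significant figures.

At magnification m, DoF ≈ 2·N_eff·c/m² = 2 × 7.67 × 0.006 / 0.37² = 0.09204 / 0.1369 ≈ 0.672 mm.

0.672 mm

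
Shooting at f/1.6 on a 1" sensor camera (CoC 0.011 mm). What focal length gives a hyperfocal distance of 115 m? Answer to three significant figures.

45.0 mm

From H = f²/(N·c) + f, with f ≪ H: f ≈ √(H·N·c) = √(115000 × 1.6 × 0.011) = √2024.0 ≈ 44.99 mm.
The +f correction barely moves this — solving exactly, f² + N·c·f − N·c·H = 0 ⇒ f = (−N·c + √((N·c)² + 4·N·c·H))/2 = (−0.0176 + √8096.0)/2 ≈ 44.980 mm, so f ≈ 45.0 mm.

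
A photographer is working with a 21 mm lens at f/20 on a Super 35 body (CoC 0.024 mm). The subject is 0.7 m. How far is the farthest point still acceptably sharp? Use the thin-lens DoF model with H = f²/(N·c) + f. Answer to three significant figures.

2.68 m

Hyperfocal distance H = f²/(N·c) + f = 21²/(20 × 0.024) + 21 = 441/0.48 + 21 ≈ 939.8 mm ≈ 0.940 m.
Far limit Df = s·(H − f)/(H − s) = 700 × (939.8 − 21) / (939.8 − 700) = 700 × 918.8 / 239.8 ≈ 2682.5 mm ≈ 2.68 m.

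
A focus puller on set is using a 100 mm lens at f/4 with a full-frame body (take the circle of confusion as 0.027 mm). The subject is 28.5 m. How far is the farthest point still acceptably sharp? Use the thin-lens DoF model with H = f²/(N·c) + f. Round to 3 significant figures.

Hyperfocal distance H = f²/(N·c) + f = 100²/(4 × 0.027) + 100 = 10000/0.108 + 100 ≈ 92692.6 mm ≈ 92.69 m.
Far limit Df = s·(H − f)/(H − s) = 28500 × (92692.6 − 100) / (92692.6 − 28500) = 28500 × 92592.6 / 64192.6 ≈ 41109 mm ≈ 41.1 m.

41.1 m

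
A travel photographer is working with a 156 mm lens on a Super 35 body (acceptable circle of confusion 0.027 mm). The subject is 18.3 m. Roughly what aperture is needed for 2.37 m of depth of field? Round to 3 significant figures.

Write h = H − f = f²/(N·c). The thin-lens limits are Dn = s·h/(h + (s−f)) and Df = s·h/(h − (s−f)), so DoF = Df − Dn = 2·s·(s−f)·h / (h² − (s−f)²).
That is a quadratic in h: DoF·h² − 2·s·(s−f)·h − DoF·(s−f)² = 0 ⇒ h = (s−f)·(s + √(s² + DoF²)) / DoF = 18144 × (18300 + √(18300² + 2370²)) / 2370 = 18144 × (18300 + 18452.8) / 2370 ≈ 281368 mm.
Then N = f²/(c·h) = 156² / (0.027 × 281368) = 24336 / 7596.9 ≈ 3.20.

f/3.20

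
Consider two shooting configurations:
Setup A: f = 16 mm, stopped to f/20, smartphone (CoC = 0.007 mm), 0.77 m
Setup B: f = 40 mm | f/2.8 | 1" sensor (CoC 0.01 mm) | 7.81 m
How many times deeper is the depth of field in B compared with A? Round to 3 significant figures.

2.83

Setup A: H = 16²/(20×0.007) + 16 ≈ 1844.6 mm; DoF = Df − Dn = 1310.29 − 545.19 ≈ 765.10 mm.
Setup B: H = 40²/(2.8×0.01) + 40 ≈ 57182.9 mm; DoF = Df − Dn = 9039.1 − 6875.2 ≈ 2163.9 mm.
Ratio = 2163.9 / 765.10 ≈ 2.83.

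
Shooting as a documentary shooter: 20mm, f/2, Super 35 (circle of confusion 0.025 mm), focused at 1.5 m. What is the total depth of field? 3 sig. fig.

Hyperfocal distance H = f²/(N·c) + f = 20²/(2 × 0.025) + 20 = 400/0.05 + 20 ≈ 8020.0 mm ≈ 8.020 m.
Near limit Dn = s·(H − f)/(H + s − 2f) = 1500 × (8020.0 − 20) / (8020.0 + 1500 − 2 × 20) = 1500 × 8000.0 / 9480.0 ≈ 1265.82 mm.
Far limit Df = s·(H − f)/(H − s) = 1500 × (8020.0 − 20) / (8020.0 − 1500) = 1500 × 8000.0 / 6520.0 ≈ 1840.49 mm.
Depth of field = Df − Dn = 1840.49 − 1265.82 ≈ 574.67 mm ≈ 0.575 m.

0.575 m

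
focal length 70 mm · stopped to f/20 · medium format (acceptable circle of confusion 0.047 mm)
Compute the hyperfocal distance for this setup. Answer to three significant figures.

Hyperfocal distance H = f²/(N·c) + f = 70²/(20 × 0.047) + 70 = 4900/0.94 + 70 ≈ 5282.8 mm ≈ 5.28 m.

5.28 m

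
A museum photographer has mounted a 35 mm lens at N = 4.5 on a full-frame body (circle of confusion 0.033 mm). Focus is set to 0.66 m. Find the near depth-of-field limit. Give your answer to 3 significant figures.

0.614 m

Hyperfocal distance H = f²/(N·c) + f = 35²/(4.5 × 0.033) + 35 = 1225/0.1485 + 35 ≈ 8284.2 mm ≈ 8.284 m.
Near limit Dn = s·(H − f)/(H + s − 2f) = 660 × (8284.2 − 35) / (8284.2 + 660 − 2 × 35) = 660 × 8249.2 / 8874.2 ≈ 613.52 mm ≈ 0.614 m.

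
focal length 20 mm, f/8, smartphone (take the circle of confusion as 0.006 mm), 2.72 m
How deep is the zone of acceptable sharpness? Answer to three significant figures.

Hyperfocal distance H = f²/(N·c) + f = 20²/(8 × 0.006) + 20 = 400/0.048 + 20 ≈ 8353.3 mm ≈ 8.353 m.
Near limit Dn = s·(H − f)/(H + s − 2f) = 2720 × (8353.3 − 20) / (8353.3 + 2720 − 2 × 20) = 2720 × 8333.3 / 11033.3 ≈ 2054.4 mm.
Far limit Df = s·(H − f)/(H − s) = 2720 × (8353.3 − 20) / (8353.3 − 2720) = 2720 × 8333.3 / 5633.3 ≈ 4023.7 mm.
Depth of field = Df − Dn = 4023.7 − 2054.4 ≈ 1969.3 mm ≈ 1.97 m.

1.97 m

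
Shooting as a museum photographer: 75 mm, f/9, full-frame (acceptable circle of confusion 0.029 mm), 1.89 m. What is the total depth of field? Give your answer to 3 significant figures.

321 mm

Hyperfocal distance H = f²/(N·c) + f = 75²/(9 × 0.029) + 75 = 5625/0.261 + 75 ≈ 21626.7 mm ≈ 21.63 m.
Near limit Dn = s·(H − f)/(H + s − 2f) = 1890 × (21626.7 − 75) / (21626.7 + 1890 − 2 × 75) = 1890 × 21551.7 / 23366.7 ≈ 1743.20 mm.
Far limit Df = s·(H − f)/(H − s) = 1890 × (21626.7 − 75) / (21626.7 − 1890) = 1890 × 21551.7 / 19736.7 ≈ 2063.81 mm.
Depth of field = Df − Dn = 2063.81 − 1743.20 ≈ 320.61 mm.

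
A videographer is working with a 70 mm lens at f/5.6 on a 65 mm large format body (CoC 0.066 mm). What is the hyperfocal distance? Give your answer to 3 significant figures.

13.3 m

Hyperfocal distance H = f²/(N·c) + f = 70²/(5.6 × 0.066) + 70 = 4900/0.3696 + 70 ≈ 13327.6 mm ≈ 13.3 m.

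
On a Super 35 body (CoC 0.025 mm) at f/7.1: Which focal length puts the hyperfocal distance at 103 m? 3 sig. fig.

From H = f²/(N·c) + f, with f ≪ H: f ≈ √(H·N·c) = √(103000 × 7.1 × 0.025) = √18282 ≈ 135.2 mm.
The +f correction barely moves this — solving exactly, f² + N·c·f − N·c·H = 0 ⇒ f = (−N·c + √((N·c)² + 4·N·c·H))/2 = (−0.1775 + √73130)/2 ≈ 135.12 mm, so f ≈ 135 mm.

135 mm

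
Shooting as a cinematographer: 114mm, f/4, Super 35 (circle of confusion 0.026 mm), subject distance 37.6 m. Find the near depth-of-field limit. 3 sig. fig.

28.9 m

Hyperfocal distance H = f²/(N·c) + f = 114²/(4 × 0.026) + 114 = 12996/0.104 + 114 ≈ 125075.5 mm ≈ 125.1 m.
Near limit Dn = s·(H − f)/(H + s − 2f) = 37600 × (125075.5 − 114) / (125075.5 + 37600 − 2 × 114) = 37600 × 124961.5 / 162447.5 ≈ 28924 mm ≈ 28.9 m.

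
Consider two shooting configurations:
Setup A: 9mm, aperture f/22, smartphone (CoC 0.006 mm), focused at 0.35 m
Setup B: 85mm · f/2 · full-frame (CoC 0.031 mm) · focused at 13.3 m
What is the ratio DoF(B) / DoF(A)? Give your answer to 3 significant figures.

Setup A: H = 9²/(22×0.006) + 9 ≈ 622.6 mm; DoF = Df − Dn = 787.76 − 224.98 ≈ 562.78 mm.
Setup B: H = 85²/(2×0.031) + 85 ≈ 116617.3 mm; DoF = Df − Dn = 15001.2 − 11945.4 ≈ 3055.8 mm.
Ratio = 3055.8 / 562.78 ≈ 5.43.

5.43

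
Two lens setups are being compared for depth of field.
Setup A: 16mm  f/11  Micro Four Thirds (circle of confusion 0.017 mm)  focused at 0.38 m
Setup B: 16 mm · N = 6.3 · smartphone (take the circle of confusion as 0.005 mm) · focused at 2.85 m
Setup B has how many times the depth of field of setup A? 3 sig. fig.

Setup A: H = 16²/(11×0.017) + 16 ≈ 1385.0 mm; DoF = Df − Dn = 517.63 − 300.18 ≈ 217.45 mm.
Setup B: H = 16²/(6.3×0.005) + 16 ≈ 8143.0 mm; DoF = Df − Dn = 4376.0 − 2113.1 ≈ 2262.9 mm.
Ratio = 2262.9 / 217.45 ≈ 10.4.

10.4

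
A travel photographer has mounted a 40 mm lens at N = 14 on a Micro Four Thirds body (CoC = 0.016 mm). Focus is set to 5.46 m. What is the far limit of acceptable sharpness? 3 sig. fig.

Hyperfocal distance H = f²/(N·c) + f = 40²/(14 × 0.016) + 40 = 1600/0.224 + 40 ≈ 7182.9 mm ≈ 7.183 m.
Far limit Df = s·(H − f)/(H − s) = 5460 × (7182.9 − 40) / (7182.9 − 5460) = 5460 × 7142.9 / 1722.9 ≈ 22637 mm ≈ 22.6 m.

22.6 m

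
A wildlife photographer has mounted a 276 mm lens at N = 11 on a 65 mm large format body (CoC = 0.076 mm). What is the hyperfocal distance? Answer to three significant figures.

91.4 m

Hyperfocal distance H = f²/(N·c) + f = 276²/(11 × 0.076) + 276 = 76176/0.836 + 276 ≈ 91395.6 mm ≈ 91.4 m.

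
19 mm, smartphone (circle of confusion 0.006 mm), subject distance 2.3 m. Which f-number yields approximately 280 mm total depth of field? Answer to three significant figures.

Write h = H − f = f²/(N·c). The thin-lens limits are Dn = s·h/(h + (s−f)) and Df = s·h/(h − (s−f)), so DoF = Df − Dn = 2·s·(s−f)·h / (h² − (s−f)²).
That is a quadratic in h: DoF·h² − 2·s·(s−f)·h − DoF·(s−f)² = 0 ⇒ h = (s−f)·(s + √(s² + DoF²)) / DoF = 2281 × (2300 + √(2300² + 280²)) / 280 = 2281 × (2300 + 2316.98) / 280 ≈ 37612 mm.
Then N = f²/(c·h) = 19² / (0.006 × 37612) = 361 / 225.67 ≈ 1.60.

f/1.60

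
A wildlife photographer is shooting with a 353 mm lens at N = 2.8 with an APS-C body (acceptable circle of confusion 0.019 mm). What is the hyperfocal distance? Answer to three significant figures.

2340 m

Hyperfocal distance H = f²/(N·c) + f = 353²/(2.8 × 0.019) + 353 = 124609/0.0532 + 353 ≈ 2342627.4 mm ≈ 2340 m.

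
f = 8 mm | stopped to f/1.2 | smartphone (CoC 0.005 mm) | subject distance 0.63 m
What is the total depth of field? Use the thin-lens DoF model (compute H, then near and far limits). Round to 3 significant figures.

Hyperfocal distance H = f²/(N·c) + f = 8²/(1.2 × 0.005) + 8 = 64/0.006 + 8 ≈ 10674.7 mm ≈ 10.67 m.
Near limit Dn = s·(H − f)/(H + s − 2f) = 630 × (10674.7 − 8) / (10674.7 + 630 − 2 × 8) = 630 × 10666.7 / 11288.7 ≈ 595.287 mm.
Far limit Df = s·(H − f)/(H − s) = 630 × (10674.7 − 8) / (10674.7 − 630) = 630 × 10666.7 / 10044.7 ≈ 669.012 mm.
Depth of field = Df − Dn = 669.012 − 595.287 ≈ 73.725 mm.

73.7 mm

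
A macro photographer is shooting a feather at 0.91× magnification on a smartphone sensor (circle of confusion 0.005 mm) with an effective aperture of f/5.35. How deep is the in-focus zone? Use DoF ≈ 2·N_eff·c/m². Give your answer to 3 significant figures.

0.0646 mm

At magnification m, DoF ≈ 2·N_eff·c/m² = 2 × 5.35 × 0.005 / 0.91² = 0.0535 / 0.8281 ≈ 0.0646 mm.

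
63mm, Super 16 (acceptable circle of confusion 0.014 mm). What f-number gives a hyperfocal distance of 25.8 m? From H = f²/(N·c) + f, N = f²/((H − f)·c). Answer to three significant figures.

f/11

Rearrange H = f²/(N·c) + f for N: N = f² / ((H − f)·c).
N = 63² / ((25800 − 63) × 0.014) = 3969 / 360.3 ≈ 11.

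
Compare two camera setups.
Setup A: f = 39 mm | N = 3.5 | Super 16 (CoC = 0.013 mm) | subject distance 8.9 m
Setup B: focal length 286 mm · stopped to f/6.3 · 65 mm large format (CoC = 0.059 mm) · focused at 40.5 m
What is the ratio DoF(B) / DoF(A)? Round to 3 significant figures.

Setup A: H = 39²/(3.5×0.013) + 39 ≈ 33467.6 mm; DoF = Df − Dn = 12110.0 − 7035.2 ≈ 5074.8 mm.
Setup B: H = 286²/(6.3×0.059) + 286 ≈ 220345.2 mm; DoF = Df − Dn = 49556 − 34242 ≈ 15314 mm.
Ratio = 15314 / 5074.8 ≈ 3.02.

3.02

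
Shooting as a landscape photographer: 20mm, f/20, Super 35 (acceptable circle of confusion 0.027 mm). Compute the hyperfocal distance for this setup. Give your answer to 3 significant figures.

0.761 m

Hyperfocal distance H = f²/(N·c) + f = 20²/(20 × 0.027) + 20 = 400/0.54 + 20 ≈ 760.7 mm ≈ 0.761 m.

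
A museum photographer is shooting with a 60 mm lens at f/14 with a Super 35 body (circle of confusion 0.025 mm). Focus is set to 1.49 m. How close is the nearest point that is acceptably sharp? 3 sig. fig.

1.31 m

Hyperfocal distance H = f²/(N·c) + f = 60²/(14 × 0.025) + 60 = 3600/0.35 + 60 ≈ 10345.7 mm ≈ 10.35 m.
Near limit Dn = s·(H − f)/(H + s − 2f) = 1490 × (10345.7 − 60) / (10345.7 + 1490 − 2 × 60) = 1490 × 10285.7 / 11715.7 ≈ 1308.1 mm ≈ 1.31 m.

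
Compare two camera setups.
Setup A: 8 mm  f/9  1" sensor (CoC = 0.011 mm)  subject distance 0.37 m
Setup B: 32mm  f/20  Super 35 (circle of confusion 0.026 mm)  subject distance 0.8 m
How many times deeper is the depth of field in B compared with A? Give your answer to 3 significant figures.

Setup A: H = 8²/(9×0.011) + 8 ≈ 654.5 mm; DoF = Df − Dn = 840.85 − 237.18 ≈ 603.67 mm.
Setup B: H = 32²/(20×0.026) + 32 ≈ 2001.2 mm; DoF = Df − Dn = 1311.48 − 575.54 ≈ 735.94 mm.
Ratio = 735.94 / 603.67 ≈ 1.22.

1.22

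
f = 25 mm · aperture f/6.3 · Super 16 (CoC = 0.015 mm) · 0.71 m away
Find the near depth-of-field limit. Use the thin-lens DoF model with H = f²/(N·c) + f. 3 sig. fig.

0.643 m

Hyperfocal distance H = f²/(N·c) + f = 25²/(6.3 × 0.015) + 25 = 625/0.0945 + 25 ≈ 6638.8 mm ≈ 6.639 m.
Near limit Dn = s·(H − f)/(H + s − 2f) = 710 × (6638.8 − 25) / (6638.8 + 710 − 2 × 25) = 710 × 6613.8 / 7298.8 ≈ 643.37 mm ≈ 0.643 m.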